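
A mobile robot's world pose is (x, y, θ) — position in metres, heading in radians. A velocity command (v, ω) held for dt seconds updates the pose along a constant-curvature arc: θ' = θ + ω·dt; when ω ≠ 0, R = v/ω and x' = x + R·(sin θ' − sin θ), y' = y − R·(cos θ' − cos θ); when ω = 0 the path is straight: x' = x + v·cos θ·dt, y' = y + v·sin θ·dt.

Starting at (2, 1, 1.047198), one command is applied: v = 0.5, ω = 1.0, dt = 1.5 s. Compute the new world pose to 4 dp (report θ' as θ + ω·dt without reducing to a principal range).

θ' = 1.0472 + 1.0·1.5 = 2.5472
R = v/ω = 0.5/1.0 = 0.5000
x' = 2 + 0.5000·(sin 2.5472 − sin 1.0472) = 1.8470
y' = 1 − 0.5000·(cos 2.5472 − cos 1.0472) = 1.6642

(1.8470, 1.6642, 2.5472)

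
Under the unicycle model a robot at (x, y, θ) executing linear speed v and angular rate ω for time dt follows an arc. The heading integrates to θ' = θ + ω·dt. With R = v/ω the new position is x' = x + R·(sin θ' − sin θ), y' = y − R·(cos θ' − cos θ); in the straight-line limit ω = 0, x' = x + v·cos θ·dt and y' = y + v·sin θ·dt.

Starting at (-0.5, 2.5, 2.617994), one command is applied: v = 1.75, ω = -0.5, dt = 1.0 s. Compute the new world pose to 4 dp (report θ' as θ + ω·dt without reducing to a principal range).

θ' = 2.6180 + -0.5·1.0 = 2.1180
R = v/ω = 1.75/-0.5 = -3.5000
x' = -0.5 + -3.5000·(sin 2.1180 − sin 2.6180) = -1.7390
y' = 2.5 − -3.5000·(cos 2.1180 − cos 2.6180) = 3.7101

(-1.7390, 3.7101, 2.1180)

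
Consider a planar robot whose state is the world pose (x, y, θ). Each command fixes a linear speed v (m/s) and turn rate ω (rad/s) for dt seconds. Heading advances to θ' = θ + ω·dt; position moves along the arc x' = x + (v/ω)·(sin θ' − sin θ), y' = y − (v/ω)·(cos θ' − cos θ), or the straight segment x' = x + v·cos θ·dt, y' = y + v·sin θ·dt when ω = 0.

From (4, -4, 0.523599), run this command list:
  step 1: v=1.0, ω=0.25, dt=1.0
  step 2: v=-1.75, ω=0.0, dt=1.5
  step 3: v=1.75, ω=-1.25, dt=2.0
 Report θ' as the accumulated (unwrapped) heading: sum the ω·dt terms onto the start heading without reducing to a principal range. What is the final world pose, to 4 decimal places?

step 1: θ'=0.7736 (R=4.0000) → pose (4.7949, -3.3975, 0.7736)
step 2: θ'=0.7736 (straight) → pose (2.9169, -5.2316, 0.7736)
step 3: θ'=-1.7264 (R=-1.4000) → pose (5.2782, -6.4502, -1.7264)

(5.2782, -6.4502, -1.7264)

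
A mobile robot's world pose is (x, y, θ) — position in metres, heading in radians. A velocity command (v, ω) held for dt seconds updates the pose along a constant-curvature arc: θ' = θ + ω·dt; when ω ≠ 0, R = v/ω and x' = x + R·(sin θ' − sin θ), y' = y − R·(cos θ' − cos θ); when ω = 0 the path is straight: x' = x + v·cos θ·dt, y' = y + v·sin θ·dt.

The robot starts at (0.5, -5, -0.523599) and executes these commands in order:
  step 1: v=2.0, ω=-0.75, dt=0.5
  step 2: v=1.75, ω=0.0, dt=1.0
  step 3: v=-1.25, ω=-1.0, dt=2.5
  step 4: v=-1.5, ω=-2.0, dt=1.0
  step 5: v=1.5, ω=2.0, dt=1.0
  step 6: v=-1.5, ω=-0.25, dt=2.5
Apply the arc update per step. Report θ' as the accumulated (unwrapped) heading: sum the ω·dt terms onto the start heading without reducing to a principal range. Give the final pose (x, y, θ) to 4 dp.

step 1: θ'=-0.8986 (R=-2.6667) → pose (1.2532, -5.6488, -0.8986)
step 2: θ'=-0.8986 (straight) → pose (2.3430, -7.0181, -0.8986)
step 3: θ'=-3.3986 (R=1.2500) → pose (3.6388, -5.0308, -3.3986)
step 4: θ'=-5.3986 (R=0.7500) → pose (4.0284, -6.2314, -5.3986)
step 5: θ'=-3.3986 (R=0.7500) → pose (3.6388, -5.0308, -3.3986)
step 6: θ'=-4.0236 (R=6.0000) → pose (6.7457, -7.0201, -4.0236)

(6.7457, -7.0201, -4.0236)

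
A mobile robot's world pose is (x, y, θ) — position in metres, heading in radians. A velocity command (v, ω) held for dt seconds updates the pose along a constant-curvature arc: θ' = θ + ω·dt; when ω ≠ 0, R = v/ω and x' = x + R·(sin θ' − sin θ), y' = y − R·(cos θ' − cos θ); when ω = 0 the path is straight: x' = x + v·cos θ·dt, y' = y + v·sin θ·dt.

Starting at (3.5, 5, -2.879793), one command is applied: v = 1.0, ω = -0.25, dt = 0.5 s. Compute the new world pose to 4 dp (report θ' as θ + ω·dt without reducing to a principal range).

(3.0102, 4.9011, -3.0048)

θ' = -2.8798 + -0.25·0.5 = -3.0048
R = v/ω = 1.0/-0.25 = -4.0000
x' = 3.5 + -4.0000·(sin -3.0048 − sin -2.8798) = 3.0102
y' = 5 − -4.0000·(cos -3.0048 − cos -2.8798) = 4.9011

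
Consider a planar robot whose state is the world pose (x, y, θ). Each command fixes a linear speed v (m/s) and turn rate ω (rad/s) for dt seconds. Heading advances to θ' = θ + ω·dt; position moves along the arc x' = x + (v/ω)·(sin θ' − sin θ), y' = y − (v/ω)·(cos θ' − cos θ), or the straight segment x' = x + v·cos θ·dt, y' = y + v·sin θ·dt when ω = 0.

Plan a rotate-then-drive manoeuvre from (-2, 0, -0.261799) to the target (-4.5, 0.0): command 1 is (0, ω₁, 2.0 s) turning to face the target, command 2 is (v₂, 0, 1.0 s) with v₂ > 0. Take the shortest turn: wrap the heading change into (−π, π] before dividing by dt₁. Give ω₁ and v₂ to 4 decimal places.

ω₁ = -1.4399, v₂ = 2.5000

heading to target = atan2(0−0, -4.5−-2) = 3.1416
Δθ = wrap(3.1416 − -0.2618) = -2.8798; ω₁ = Δθ/dt₁ = -1.4399
distance = √((-4.5−-2)² + (0−0)²) = 2.5000; v₂ = distance/dt₂ = 2.5000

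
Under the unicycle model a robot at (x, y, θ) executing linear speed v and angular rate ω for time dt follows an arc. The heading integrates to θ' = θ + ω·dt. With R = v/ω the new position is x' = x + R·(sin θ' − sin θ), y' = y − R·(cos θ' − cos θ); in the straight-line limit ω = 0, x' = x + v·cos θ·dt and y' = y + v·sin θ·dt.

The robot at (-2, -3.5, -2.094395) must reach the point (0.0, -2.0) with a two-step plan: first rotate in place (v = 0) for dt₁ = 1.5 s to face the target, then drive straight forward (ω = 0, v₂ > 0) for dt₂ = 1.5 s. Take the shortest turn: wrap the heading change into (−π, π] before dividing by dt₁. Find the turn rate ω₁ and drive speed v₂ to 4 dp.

ω₁ = 1.8253, v₂ = 1.6667

heading to target = atan2(-2−-3.5, 0−-2) = 0.6435
Δθ = wrap(0.6435 − -2.0944) = 2.7379; ω₁ = Δθ/dt₁ = 1.8253
distance = √((0−-2)² + (-2−-3.5)²) = 2.5000; v₂ = distance/dt₂ = 1.6667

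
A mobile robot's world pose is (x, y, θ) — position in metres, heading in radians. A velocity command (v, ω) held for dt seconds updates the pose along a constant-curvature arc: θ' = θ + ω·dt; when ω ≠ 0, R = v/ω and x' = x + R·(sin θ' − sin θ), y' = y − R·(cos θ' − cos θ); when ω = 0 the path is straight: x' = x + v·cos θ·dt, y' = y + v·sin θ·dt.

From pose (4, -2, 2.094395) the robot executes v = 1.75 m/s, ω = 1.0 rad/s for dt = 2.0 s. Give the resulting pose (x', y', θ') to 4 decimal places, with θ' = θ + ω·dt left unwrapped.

θ' = 2.0944 + 1.0·2.0 = 4.0944
R = v/ω = 1.75/1.0 = 1.7500
x' = 4 + 1.7500·(sin 4.0944 − sin 2.0944) = 1.0581
y' = -2 − 1.7500·(cos 4.0944 − cos 2.0944) = -1.8610

(1.0581, -1.8610, 4.0944)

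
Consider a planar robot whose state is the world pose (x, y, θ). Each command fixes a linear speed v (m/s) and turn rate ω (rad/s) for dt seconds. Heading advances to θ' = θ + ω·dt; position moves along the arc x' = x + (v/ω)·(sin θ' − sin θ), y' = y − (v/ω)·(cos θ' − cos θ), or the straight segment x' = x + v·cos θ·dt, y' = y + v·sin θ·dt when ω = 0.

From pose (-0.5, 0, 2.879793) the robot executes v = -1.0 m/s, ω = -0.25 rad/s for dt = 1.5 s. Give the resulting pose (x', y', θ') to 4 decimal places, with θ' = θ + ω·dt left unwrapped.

(0.8432, -0.6477, 2.5048)

θ' = 2.8798 + -0.25·1.5 = 2.5048
R = v/ω = -1.0/-0.25 = 4.0000
x' = -0.5 + 4.0000·(sin 2.5048 − sin 2.8798) = 0.8432
y' = 0 − 4.0000·(cos 2.5048 − cos 2.8798) = -0.6477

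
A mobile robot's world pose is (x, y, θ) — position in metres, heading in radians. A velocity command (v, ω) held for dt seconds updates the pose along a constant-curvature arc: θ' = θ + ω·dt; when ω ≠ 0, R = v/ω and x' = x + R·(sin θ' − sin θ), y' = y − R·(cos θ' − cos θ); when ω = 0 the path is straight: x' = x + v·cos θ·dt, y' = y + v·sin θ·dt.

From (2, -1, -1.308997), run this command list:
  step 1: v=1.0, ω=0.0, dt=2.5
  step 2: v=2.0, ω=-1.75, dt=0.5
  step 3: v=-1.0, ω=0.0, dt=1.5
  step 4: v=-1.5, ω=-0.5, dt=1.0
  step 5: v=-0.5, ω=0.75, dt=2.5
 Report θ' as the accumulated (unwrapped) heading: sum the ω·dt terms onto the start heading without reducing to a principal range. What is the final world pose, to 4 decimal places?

step 1: θ'=-1.3090 (straight) → pose (2.6470, -3.4148, -1.3090)
step 2: θ'=-2.1840 (R=-1.1429) → pose (2.4778, -4.3683, -2.1840)
step 3: θ'=-2.1840 (straight) → pose (3.3410, -3.1416, -2.1840)
step 4: θ'=-2.6840 (R=3.0000) → pose (4.4691, -2.1767, -2.6840)
step 5: θ'=-0.8090 (R=-0.6667) → pose (4.6569, -1.1185, -0.8090)

(4.6569, -1.1185, -0.8090)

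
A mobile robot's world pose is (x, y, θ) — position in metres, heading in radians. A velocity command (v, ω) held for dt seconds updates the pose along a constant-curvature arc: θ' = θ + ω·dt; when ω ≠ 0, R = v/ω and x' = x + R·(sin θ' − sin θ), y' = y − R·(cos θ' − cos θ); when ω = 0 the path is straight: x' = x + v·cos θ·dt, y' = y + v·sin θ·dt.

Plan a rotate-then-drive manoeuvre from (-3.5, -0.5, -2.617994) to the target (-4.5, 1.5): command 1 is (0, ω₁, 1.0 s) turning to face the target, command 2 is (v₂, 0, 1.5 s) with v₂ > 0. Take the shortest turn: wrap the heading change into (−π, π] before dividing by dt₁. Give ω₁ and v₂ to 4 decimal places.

heading to target = atan2(1.5−-0.5, -4.5−-3.5) = 2.0344
Δθ = wrap(2.0344 − -2.6180) = -1.6307; ω₁ = Δθ/dt₁ = -1.6307
distance = √((-4.5−-3.5)² + (1.5−-0.5)²) = 2.2361; v₂ = distance/dt₂ = 1.4907

ω₁ = -1.6307, v₂ = 1.4907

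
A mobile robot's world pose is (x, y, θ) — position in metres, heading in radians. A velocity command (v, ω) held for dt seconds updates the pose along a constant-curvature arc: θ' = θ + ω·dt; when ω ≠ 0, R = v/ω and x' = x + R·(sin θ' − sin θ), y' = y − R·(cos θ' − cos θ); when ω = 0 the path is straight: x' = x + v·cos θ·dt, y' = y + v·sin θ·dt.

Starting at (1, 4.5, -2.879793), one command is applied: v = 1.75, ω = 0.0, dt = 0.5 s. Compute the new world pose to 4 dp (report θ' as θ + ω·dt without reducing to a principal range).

(0.1548, 4.2735, -2.8798)

θ' = -2.8798 + 0.0·0.5 = -2.8798
ω = 0 → straight: x' = 1 + 1.75·cos(-2.8798)·0.5 = 0.1548
y' = 4.5 + 1.75·sin(-2.8798)·0.5 = 4.2735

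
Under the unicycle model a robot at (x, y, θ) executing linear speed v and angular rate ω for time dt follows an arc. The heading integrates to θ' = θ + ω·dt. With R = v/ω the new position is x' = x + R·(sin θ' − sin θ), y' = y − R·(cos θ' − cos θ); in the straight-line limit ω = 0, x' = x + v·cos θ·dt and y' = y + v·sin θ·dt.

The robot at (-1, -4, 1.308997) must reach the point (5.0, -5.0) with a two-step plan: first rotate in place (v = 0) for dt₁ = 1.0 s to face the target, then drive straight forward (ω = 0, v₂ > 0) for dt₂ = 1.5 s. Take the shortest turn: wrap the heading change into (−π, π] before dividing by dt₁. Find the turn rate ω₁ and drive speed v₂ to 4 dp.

ω₁ = -1.4741, v₂ = 4.0552

heading to target = atan2(-5−-4, 5−-1) = -0.1651
Δθ = wrap(-0.1651 − 1.3090) = -1.4741; ω₁ = Δθ/dt₁ = -1.4741
distance = √((5−-1)² + (-5−-4)²) = 6.0828; v₂ = distance/dt₂ = 4.0552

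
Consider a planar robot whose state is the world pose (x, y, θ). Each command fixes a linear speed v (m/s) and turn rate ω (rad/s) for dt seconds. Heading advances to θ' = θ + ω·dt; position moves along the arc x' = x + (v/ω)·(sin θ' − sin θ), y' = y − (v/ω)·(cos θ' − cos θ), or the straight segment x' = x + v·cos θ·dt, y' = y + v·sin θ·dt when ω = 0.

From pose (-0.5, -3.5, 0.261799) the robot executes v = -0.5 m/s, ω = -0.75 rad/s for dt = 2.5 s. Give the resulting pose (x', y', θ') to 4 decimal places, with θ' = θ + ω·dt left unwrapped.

θ' = 0.2618 + -0.75·2.5 = -1.6132
R = v/ω = -0.5/-0.75 = 0.6667
x' = -0.5 + 0.6667·(sin -1.6132 − sin 0.2618) = -1.3386
y' = -3.5 − 0.6667·(cos -1.6132 − cos 0.2618) = -2.8278

(-1.3386, -2.8278, -1.6132)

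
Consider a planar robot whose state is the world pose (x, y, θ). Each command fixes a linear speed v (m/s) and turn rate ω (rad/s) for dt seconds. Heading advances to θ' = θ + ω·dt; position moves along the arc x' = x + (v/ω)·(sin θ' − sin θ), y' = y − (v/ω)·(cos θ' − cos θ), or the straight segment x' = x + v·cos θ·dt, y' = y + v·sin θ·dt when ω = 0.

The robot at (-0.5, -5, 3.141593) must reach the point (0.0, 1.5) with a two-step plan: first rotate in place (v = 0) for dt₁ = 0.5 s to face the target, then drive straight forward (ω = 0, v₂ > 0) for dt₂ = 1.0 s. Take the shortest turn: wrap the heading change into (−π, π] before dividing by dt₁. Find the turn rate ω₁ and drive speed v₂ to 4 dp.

ω₁ = -3.2951, v₂ = 6.5192

heading to target = atan2(1.5−-5, 0−-0.5) = 1.4940
Δθ = wrap(1.4940 − 3.1416) = -1.6476; ω₁ = Δθ/dt₁ = -3.2951
distance = √((0−-0.5)² + (1.5−-5)²) = 6.5192; v₂ = distance/dt₂ = 6.5192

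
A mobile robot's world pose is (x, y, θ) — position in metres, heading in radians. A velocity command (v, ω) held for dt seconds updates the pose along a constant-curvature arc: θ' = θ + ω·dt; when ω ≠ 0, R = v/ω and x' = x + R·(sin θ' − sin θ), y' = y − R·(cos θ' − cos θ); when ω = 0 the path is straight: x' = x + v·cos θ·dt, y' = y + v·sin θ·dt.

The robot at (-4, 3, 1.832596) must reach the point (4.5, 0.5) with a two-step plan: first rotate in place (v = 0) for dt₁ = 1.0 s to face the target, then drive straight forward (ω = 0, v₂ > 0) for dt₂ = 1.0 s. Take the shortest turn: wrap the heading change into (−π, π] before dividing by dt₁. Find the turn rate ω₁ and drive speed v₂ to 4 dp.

heading to target = atan2(0.5−3, 4.5−-4) = -0.2861
Δθ = wrap(-0.2861 − 1.8326) = -2.1186; ω₁ = Δθ/dt₁ = -2.1186
distance = √((4.5−-4)² + (0.5−3)²) = 8.8600; v₂ = distance/dt₂ = 8.8600

ω₁ = -2.1186, v₂ = 8.8600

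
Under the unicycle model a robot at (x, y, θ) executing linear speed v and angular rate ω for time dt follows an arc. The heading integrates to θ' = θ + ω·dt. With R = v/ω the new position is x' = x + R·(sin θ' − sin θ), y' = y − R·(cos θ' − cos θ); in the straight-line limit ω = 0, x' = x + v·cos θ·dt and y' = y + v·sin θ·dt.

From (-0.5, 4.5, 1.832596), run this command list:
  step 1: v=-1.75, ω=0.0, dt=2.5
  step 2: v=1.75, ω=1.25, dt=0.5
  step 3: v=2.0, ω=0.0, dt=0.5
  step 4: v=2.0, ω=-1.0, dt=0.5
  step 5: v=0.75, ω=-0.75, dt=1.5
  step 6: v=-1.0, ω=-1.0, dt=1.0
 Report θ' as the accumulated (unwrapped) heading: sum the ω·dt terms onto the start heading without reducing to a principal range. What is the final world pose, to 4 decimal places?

(-1.9187, 3.1615, -0.1674)

step 1: θ'=1.8326 (straight) → pose (0.6323, 0.2741, 1.8326)
step 2: θ'=2.4576 (R=1.4000) → pose (0.1647, 0.9968, 2.4576)
step 3: θ'=2.4576 (straight) → pose (-0.6104, 1.6287, 2.4576)
step 4: θ'=1.9576 (R=-2.0000) → pose (-1.1988, 2.4244, 1.9576)
step 5: θ'=0.8326 (R=-1.0000) → pose (-1.0124, 3.4745, 0.8326)
step 6: θ'=-0.1674 (R=1.0000) → pose (-1.9187, 3.1615, -0.1674)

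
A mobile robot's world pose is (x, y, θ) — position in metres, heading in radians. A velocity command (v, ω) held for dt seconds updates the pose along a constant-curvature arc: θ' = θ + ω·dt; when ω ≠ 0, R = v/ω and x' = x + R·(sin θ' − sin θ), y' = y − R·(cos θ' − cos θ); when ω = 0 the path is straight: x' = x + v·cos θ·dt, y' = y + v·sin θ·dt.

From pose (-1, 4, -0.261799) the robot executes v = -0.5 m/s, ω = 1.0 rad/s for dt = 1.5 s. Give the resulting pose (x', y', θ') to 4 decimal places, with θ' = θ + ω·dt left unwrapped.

(-1.6020, 3.6803, 1.2382)

θ' = -0.2618 + 1.0·1.5 = 1.2382
R = v/ω = -0.5/1.0 = -0.5000
x' = -1 + -0.5000·(sin 1.2382 − sin -0.2618) = -1.6020
y' = 4 − -0.5000·(cos 1.2382 − cos -0.2618) = 3.6803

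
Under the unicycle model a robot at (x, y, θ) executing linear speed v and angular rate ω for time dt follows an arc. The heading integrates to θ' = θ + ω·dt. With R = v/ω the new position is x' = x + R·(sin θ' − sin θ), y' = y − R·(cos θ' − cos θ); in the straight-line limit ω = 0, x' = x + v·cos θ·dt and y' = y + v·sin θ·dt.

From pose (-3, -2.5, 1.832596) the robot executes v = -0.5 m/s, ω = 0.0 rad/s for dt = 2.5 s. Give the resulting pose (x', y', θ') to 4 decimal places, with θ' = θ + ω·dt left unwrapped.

θ' = 1.8326 + 0.0·2.5 = 1.8326
ω = 0 → straight: x' = -3 + -0.5·cos(1.8326)·2.5 = -2.6765
y' = -2.5 + -0.5·sin(1.8326)·2.5 = -3.7074

(-2.6765, -3.7074, 1.8326)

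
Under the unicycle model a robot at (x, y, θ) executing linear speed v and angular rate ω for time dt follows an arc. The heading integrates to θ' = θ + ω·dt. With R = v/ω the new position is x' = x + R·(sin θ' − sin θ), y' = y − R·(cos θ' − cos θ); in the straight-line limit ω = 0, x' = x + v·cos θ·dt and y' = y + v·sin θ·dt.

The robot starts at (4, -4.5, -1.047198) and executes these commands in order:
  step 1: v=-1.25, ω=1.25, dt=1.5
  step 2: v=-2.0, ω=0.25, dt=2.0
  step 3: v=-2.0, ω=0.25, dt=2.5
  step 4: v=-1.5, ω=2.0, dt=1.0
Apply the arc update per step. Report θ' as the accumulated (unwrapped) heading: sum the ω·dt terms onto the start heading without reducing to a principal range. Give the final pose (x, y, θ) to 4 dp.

step 1: θ'=0.8278 (R=-1.0000) → pose (2.3975, -4.3235, 0.8278)
step 2: θ'=1.3278 (R=-8.0000) → pose (0.5241, -7.8106, 1.3278)
step 3: θ'=1.9528 (R=-8.0000) → pose (0.8657, -12.7177, 1.9528)
step 4: θ'=3.9528 (R=-0.7500) → pose (2.1055, -12.9546, 3.9528)

(2.1055, -12.9546, 3.9528)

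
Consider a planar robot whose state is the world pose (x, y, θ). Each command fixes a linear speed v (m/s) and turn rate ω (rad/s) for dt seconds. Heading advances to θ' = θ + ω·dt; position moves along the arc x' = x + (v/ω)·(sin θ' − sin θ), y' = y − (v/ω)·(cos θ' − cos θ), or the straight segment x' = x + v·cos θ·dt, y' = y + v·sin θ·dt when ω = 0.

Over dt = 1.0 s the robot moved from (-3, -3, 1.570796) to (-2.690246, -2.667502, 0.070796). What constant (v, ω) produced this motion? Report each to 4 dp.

v = 0.5000, ω = -1.5000

Δθ = 0.070796 − 1.570796 = -1.500000
ω = Δθ/dt = -1.500000/1.0 = -1.5000
R = −Δy/(cos θ' − cos θ) = -0.3333
v = R·ω = -0.3333·-1.5000 = 0.5000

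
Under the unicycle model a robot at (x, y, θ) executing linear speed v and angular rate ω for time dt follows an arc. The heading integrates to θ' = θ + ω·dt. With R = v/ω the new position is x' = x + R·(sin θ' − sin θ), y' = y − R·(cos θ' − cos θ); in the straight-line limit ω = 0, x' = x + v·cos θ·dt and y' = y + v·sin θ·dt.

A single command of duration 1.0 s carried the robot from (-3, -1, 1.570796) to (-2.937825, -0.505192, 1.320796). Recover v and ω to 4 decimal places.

Δθ = 1.320796 − 1.570796 = -0.250000
ω = Δθ/dt = -0.250000/1.0 = -0.2500
R = −Δy/(cos θ' − cos θ) = -2.0000
v = R·ω = -2.0000·-0.2500 = 0.5000

v = 0.5000, ω = -0.2500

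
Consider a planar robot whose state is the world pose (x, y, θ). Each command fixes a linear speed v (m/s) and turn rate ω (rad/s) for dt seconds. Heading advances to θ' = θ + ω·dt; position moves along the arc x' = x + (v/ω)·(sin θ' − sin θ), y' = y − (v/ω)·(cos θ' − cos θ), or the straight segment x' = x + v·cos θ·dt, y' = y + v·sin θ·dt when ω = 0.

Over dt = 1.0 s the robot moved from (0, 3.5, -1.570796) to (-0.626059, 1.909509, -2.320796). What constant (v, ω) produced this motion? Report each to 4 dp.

v = 1.7500, ω = -0.7500

Δθ = -2.320796 − -1.570796 = -0.750000
ω = Δθ/dt = -0.750000/1.0 = -0.7500
R = −Δy/(cos θ' − cos θ) = -2.3333
v = R·ω = -2.3333·-0.7500 = 1.7500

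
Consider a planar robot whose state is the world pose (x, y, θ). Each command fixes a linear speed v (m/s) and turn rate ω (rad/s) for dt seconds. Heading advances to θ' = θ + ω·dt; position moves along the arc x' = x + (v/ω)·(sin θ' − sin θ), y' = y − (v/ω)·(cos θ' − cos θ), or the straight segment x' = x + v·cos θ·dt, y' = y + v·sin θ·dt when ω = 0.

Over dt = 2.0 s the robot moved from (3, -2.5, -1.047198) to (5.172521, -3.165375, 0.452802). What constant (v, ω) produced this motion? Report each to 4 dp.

Δθ = 0.452802 − -1.047198 = 1.500000
ω = Δθ/dt = 1.500000/2.0 = 0.7500
R = Δx/(sin θ' − sin θ) = 1.6667
v = R·ω = 1.6667·0.7500 = 1.2500

v = 1.2500, ω = 0.7500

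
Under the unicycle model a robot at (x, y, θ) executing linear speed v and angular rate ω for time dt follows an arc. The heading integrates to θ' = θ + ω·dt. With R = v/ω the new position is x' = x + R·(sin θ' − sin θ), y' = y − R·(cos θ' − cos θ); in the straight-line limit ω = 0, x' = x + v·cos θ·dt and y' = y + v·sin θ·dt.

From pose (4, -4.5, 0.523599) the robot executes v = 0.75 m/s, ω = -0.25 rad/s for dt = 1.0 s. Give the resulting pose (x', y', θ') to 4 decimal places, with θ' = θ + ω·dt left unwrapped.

θ' = 0.5236 + -0.25·1.0 = 0.2736
R = v/ω = 0.75/-0.25 = -3.0000
x' = 4 + -3.0000·(sin 0.2736 − sin 0.5236) = 4.6894
y' = -4.5 − -3.0000·(cos 0.2736 − cos 0.5236) = -4.2097

(4.6894, -4.2097, 0.2736)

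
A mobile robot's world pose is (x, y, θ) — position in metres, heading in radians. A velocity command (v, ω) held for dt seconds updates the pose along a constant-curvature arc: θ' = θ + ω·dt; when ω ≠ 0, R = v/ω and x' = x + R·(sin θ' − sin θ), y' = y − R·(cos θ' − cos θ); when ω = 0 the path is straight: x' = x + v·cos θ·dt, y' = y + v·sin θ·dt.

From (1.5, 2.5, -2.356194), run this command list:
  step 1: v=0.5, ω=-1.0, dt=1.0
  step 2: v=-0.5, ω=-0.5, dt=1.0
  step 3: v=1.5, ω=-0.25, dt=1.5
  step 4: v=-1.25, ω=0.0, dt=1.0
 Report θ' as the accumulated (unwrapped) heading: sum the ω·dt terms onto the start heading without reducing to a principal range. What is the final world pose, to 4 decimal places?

(0.6741, 2.7904, -4.2312)

step 1: θ'=-3.3562 (R=-0.5000) → pose (1.0400, 2.3650, -3.3562)
step 2: θ'=-3.8562 (R=1.0000) → pose (1.4823, 2.1433, -3.8562)
step 3: θ'=-4.2312 (R=-6.0000) → pose (0.0956, 3.8984, -4.2312)
step 4: θ'=-4.2312 (straight) → pose (0.6741, 2.7904, -4.2312)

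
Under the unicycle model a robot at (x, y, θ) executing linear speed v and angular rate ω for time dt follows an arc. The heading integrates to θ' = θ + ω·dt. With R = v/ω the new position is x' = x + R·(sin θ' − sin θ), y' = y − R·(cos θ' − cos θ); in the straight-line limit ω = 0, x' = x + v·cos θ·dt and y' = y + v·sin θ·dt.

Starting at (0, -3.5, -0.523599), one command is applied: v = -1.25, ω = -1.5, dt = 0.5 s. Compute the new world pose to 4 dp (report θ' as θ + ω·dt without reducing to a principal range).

θ' = -0.5236 + -1.5·0.5 = -1.2736
R = v/ω = -1.25/-1.5 = 0.8333
x' = 0 + 0.8333·(sin -1.2736 − sin -0.5236) = -0.3801
y' = -3.5 − 0.8333·(cos -1.2736 − cos -0.5236) = -3.0223

(-0.3801, -3.0223, -1.2736)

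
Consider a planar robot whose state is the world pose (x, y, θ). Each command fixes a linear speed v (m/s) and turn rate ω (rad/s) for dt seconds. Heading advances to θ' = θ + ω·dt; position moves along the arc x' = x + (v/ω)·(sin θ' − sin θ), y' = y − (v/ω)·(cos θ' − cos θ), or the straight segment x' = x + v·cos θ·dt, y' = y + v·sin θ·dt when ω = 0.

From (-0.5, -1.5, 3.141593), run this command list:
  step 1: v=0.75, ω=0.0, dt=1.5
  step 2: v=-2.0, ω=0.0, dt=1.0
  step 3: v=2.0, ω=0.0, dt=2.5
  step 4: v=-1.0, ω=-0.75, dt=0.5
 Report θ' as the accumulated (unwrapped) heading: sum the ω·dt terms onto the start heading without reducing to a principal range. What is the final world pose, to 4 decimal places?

step 1: θ'=3.1416 (straight) → pose (-1.6250, -1.5000, 3.1416)
step 2: θ'=3.1416 (straight) → pose (0.3750, -1.5000, 3.1416)
step 3: θ'=3.1416 (straight) → pose (-4.6250, -1.5000, 3.1416)
step 4: θ'=2.7666 (R=1.3333) → pose (-4.1366, -1.5927, 2.7666)

(-4.1366, -1.5927, 2.7666)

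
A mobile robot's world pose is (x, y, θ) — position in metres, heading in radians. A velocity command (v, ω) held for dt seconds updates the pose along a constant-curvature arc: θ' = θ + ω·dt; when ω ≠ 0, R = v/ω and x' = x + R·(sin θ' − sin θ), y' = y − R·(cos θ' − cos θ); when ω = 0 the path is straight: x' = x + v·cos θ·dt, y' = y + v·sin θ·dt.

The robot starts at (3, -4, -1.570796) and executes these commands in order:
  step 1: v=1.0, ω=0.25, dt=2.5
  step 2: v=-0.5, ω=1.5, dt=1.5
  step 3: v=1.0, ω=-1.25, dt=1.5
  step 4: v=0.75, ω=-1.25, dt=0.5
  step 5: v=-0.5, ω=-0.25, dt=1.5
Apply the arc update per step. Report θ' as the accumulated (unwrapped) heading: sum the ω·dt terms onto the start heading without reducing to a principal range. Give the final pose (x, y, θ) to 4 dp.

(4.4634, -5.5378, -1.5708)

step 1: θ'=-0.9458 (R=4.0000) → pose (3.7561, -6.3404, -0.9458)
step 2: θ'=1.3042 (R=-0.3333) → pose (3.1643, -6.4476, 1.3042)
step 3: θ'=-0.5708 (R=-0.8000) → pose (4.3683, -5.9852, -0.5708)
step 4: θ'=-1.1958 (R=-0.6000) → pose (4.6024, -6.2703, -1.1958)
step 5: θ'=-1.5708 (R=2.0000) → pose (4.4634, -5.5378, -1.5708)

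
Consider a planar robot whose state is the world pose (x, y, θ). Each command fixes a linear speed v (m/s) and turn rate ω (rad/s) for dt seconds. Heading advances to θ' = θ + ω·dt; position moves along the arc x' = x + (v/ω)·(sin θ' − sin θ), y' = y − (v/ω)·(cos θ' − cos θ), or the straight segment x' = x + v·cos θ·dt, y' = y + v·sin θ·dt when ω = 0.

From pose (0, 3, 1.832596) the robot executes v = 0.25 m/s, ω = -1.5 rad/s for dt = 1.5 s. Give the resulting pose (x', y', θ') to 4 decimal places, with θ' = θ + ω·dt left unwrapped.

θ' = 1.8326 + -1.5·1.5 = -0.4174
R = v/ω = 0.25/-1.5 = -0.1667
x' = 0 + -0.1667·(sin -0.4174 − sin 1.8326) = 0.2286
y' = 3 − -0.1667·(cos -0.4174 − cos 1.8326) = 3.1955

(0.2286, 3.1955, -0.4174)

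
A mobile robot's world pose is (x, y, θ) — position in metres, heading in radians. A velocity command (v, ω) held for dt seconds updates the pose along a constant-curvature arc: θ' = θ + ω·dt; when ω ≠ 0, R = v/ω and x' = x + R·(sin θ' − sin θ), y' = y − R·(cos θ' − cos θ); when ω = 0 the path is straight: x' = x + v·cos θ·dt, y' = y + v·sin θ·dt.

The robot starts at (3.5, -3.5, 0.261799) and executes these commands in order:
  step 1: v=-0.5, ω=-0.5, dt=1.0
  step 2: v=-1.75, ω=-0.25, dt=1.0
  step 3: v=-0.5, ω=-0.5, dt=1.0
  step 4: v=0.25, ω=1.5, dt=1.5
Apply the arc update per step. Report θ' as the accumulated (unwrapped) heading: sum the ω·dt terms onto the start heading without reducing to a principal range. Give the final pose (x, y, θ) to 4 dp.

step 1: θ'=-0.2382 (R=1.0000) → pose (3.0052, -3.5058, -0.2382)
step 2: θ'=-0.4882 (R=7.0000) → pose (1.3736, -2.8857, -0.4882)
step 3: θ'=-0.9882 (R=1.0000) → pose (1.0076, -2.5528, -0.9882)
step 4: θ'=1.2618 (R=0.1667) → pose (1.3056, -2.5117, 1.2618)

(1.3056, -2.5117, 1.2618)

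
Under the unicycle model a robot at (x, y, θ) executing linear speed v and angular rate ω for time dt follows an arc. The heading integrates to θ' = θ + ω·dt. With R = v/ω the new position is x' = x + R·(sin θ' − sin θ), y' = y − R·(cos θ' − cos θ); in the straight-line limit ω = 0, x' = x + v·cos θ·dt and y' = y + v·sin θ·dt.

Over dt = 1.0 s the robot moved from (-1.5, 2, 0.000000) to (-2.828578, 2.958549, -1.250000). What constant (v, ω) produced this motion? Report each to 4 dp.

v = -1.7500, ω = -1.2500

Δθ = -1.250000 − 0.000000 = -1.250000
ω = Δθ/dt = -1.250000/1.0 = -1.2500
R = Δx/(sin θ' − sin θ) = 1.4000
v = R·ω = 1.4000·-1.2500 = -1.7500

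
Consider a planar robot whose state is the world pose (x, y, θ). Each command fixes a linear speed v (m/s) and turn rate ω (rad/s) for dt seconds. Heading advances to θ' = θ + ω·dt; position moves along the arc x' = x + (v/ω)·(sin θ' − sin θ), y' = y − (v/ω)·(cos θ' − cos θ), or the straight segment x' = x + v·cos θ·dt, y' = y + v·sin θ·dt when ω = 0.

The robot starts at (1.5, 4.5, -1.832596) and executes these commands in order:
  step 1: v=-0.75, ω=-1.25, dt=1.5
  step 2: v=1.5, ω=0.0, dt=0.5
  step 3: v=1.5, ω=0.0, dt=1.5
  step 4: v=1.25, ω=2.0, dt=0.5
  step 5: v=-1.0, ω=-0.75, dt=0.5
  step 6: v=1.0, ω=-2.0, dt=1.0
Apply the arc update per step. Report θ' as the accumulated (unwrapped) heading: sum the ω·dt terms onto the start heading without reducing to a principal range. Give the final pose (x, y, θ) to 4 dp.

(-0.7424, 7.3008, -5.0826)

step 1: θ'=-3.7076 (R=0.6000) → pose (2.4013, 4.8511, -3.7076)
step 2: θ'=-3.7076 (straight) → pose (1.7683, 5.2533, -3.7076)
step 3: θ'=-3.7076 (straight) → pose (-0.1308, 6.4599, -3.7076)
step 4: θ'=-2.7076 (R=0.6250) → pose (-0.7288, 6.4995, -2.7076)
step 5: θ'=-3.0826 (R=1.3333) → pose (-0.2468, 6.6207, -3.0826)
step 6: θ'=-5.0826 (R=-0.5000) → pose (-0.7424, 7.3008, -5.0826)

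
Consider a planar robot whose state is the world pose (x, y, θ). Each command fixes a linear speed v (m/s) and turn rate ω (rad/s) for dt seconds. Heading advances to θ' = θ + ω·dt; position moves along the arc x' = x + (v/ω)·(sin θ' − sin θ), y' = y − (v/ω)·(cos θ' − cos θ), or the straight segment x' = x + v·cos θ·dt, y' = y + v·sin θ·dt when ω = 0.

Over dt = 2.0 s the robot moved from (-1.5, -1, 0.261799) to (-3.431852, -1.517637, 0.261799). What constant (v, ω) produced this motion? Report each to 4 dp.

v = -1.0000, ω = 0.0000

Δθ = 0.261799 − 0.261799 = 0.000000
ω = Δθ/dt = 0.000000/2.0 = 0.0000
ω = 0 → v = (Δx·cos θ + Δy·sin θ)/dt = -1.0000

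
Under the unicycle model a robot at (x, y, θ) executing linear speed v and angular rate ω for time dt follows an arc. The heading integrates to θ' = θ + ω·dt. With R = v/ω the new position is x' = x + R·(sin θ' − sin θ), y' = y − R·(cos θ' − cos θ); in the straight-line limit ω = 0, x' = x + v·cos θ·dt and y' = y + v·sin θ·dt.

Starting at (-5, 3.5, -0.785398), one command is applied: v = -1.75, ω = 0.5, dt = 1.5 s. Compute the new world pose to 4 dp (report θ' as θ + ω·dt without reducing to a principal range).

θ' = -0.7854 + 0.5·1.5 = -0.0354
R = v/ω = -1.75/0.5 = -3.5000
x' = -5 + -3.5000·(sin -0.0354 − sin -0.7854) = -7.3510
y' = 3.5 − -3.5000·(cos -0.0354 − cos -0.7854) = 4.5229

(-7.3510, 4.5229, -0.0354)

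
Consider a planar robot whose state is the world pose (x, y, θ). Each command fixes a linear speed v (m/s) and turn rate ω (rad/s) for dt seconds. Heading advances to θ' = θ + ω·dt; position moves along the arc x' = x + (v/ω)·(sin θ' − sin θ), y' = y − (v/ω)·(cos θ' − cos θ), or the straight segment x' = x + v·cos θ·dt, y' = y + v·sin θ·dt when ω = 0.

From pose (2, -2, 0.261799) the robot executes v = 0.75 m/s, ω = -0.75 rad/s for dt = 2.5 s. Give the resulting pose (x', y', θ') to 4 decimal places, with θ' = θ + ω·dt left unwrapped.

(3.2579, -3.0083, -1.6132)

θ' = 0.2618 + -0.75·2.5 = -1.6132
R = v/ω = 0.75/-0.75 = -1.0000
x' = 2 + -1.0000·(sin -1.6132 − sin 0.2618) = 3.2579
y' = -2 − -1.0000·(cos -1.6132 − cos 0.2618) = -3.0083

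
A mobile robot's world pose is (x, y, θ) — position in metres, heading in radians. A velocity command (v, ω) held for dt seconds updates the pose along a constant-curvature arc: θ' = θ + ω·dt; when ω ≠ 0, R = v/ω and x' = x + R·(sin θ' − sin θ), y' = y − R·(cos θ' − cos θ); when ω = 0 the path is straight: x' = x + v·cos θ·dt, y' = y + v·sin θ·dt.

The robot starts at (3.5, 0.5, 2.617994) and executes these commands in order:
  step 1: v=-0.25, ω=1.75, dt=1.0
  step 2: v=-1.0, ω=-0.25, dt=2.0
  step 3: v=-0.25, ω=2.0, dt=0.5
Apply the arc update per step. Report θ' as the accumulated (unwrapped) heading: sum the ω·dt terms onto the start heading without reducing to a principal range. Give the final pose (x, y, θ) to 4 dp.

(4.8547, 2.3281, 4.8680)

step 1: θ'=4.3680 (R=-0.1429) → pose (3.7059, 0.5755, 4.3680)
step 2: θ'=3.8680 (R=4.0000) → pose (4.8143, 2.2153, 3.8680)
step 3: θ'=4.8680 (R=-0.1250) → pose (4.8547, 2.3281, 4.8680)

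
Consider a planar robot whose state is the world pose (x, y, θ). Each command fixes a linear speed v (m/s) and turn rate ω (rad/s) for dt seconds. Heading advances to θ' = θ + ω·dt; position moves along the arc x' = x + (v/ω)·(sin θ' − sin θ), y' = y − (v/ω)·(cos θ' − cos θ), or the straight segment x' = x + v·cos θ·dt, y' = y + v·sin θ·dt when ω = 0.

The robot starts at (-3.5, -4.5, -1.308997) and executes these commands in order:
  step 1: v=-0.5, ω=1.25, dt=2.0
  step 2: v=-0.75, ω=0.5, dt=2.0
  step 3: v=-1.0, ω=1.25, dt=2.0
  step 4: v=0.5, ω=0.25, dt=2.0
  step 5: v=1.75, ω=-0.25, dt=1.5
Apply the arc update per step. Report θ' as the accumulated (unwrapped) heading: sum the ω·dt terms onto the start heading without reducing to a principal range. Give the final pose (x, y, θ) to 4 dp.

(-1.6613, -8.8990, 4.8160)

step 1: θ'=1.1910 (R=-0.4000) → pose (-4.2579, -4.4552, 1.1910)
step 2: θ'=2.1910 (R=-1.5000) → pose (-4.0854, -5.8831, 2.1910)
step 3: θ'=4.6910 (R=-0.8000) → pose (-2.6346, -5.4353, 4.6910)
step 4: θ'=5.1910 (R=2.0000) → pose (-2.4103, -6.3991, 5.1910)
step 5: θ'=4.8160 (R=-7.0000) → pose (-1.6613, -8.8990, 4.8160)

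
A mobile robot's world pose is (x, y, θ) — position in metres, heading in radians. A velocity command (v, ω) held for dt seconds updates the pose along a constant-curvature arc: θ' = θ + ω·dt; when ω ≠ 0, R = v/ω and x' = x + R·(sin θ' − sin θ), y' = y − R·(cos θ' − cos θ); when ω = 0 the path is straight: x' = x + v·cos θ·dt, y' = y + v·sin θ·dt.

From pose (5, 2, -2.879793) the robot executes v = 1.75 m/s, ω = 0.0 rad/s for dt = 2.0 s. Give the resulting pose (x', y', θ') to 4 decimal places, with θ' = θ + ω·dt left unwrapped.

(1.6193, 1.0941, -2.8798)

θ' = -2.8798 + 0.0·2.0 = -2.8798
ω = 0 → straight: x' = 5 + 1.75·cos(-2.8798)·2.0 = 1.6193
y' = 2 + 1.75·sin(-2.8798)·2.0 = 1.0941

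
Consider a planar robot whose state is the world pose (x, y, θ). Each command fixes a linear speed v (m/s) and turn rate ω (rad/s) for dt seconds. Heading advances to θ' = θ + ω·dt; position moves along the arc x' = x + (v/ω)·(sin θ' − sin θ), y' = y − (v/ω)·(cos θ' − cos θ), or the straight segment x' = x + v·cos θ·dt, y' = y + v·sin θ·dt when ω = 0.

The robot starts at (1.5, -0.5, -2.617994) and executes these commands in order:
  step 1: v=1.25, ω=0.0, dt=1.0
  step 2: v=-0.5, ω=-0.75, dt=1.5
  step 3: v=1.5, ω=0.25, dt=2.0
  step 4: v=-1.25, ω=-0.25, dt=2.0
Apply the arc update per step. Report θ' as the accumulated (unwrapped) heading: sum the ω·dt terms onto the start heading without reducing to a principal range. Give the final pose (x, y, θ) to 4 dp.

(0.6634, -0.9823, -3.7430)

step 1: θ'=-2.6180 (straight) → pose (0.4175, -1.1250, -2.6180)
step 2: θ'=-3.7430 (R=0.6667) → pose (1.1280, -1.1527, -3.7430)
step 3: θ'=-3.2430 (R=6.0000) → pose (-1.6594, -0.1307, -3.2430)
step 4: θ'=-3.7430 (R=5.0000) → pose (0.6634, -0.9823, -3.7430)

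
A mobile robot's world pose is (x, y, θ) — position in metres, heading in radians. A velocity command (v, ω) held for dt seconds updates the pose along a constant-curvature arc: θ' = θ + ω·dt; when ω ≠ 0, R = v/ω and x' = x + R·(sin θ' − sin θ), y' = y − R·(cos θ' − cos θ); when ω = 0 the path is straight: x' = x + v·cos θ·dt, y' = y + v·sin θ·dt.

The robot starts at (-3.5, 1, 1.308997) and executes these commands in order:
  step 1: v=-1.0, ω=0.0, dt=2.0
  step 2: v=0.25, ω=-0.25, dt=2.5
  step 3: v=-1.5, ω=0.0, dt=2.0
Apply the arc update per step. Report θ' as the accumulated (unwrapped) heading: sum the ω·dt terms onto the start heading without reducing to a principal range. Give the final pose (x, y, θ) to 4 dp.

(-6.0088, -2.3113, 0.6840)

step 1: θ'=1.3090 (straight) → pose (-4.0176, -0.9319, 1.3090)
step 2: θ'=0.6840 (R=-1.0000) → pose (-3.6836, -0.4156, 0.6840)
step 3: θ'=0.6840 (straight) → pose (-6.0088, -2.3113, 0.6840)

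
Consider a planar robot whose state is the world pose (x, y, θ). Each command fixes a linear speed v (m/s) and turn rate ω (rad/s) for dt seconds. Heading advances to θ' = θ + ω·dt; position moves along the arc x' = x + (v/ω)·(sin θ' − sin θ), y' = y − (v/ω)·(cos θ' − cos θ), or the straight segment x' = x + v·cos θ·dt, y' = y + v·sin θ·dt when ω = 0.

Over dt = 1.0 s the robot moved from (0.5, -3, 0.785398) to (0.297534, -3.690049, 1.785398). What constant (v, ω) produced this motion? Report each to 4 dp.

v = -0.7500, ω = 1.0000

Δθ = 1.785398 − 0.785398 = 1.000000
ω = Δθ/dt = 1.000000/1.0 = 1.0000
R = −Δy/(cos θ' − cos θ) = -0.7500
v = R·ω = -0.7500·1.0000 = -0.7500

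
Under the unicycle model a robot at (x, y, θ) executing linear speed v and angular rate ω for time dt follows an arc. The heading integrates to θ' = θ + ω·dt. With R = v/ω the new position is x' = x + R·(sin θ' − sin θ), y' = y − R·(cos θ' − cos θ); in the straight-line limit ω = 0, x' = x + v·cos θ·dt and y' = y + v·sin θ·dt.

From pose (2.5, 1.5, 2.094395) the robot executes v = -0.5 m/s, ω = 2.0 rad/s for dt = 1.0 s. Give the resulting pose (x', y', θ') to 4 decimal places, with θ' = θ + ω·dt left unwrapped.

θ' = 2.0944 + 2.0·1.0 = 4.0944
R = v/ω = -0.5/2.0 = -0.2500
x' = 2.5 + -0.2500·(sin 4.0944 − sin 2.0944) = 2.9203
y' = 1.5 − -0.2500·(cos 4.0944 − cos 2.0944) = 1.4801

(2.9203, 1.4801, 4.0944)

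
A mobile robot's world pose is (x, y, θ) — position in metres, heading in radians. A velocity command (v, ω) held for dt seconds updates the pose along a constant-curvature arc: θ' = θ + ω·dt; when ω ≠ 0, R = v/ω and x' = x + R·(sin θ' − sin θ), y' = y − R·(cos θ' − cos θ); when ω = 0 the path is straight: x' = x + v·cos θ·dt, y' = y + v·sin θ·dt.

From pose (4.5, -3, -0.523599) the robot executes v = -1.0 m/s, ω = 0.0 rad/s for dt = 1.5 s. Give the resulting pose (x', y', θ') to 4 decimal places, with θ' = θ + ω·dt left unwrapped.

(3.2010, -2.2500, -0.5236)

θ' = -0.5236 + 0.0·1.5 = -0.5236
ω = 0 → straight: x' = 4.5 + -1.0·cos(-0.5236)·1.5 = 3.2010
y' = -3 + -1.0·sin(-0.5236)·1.5 = -2.2500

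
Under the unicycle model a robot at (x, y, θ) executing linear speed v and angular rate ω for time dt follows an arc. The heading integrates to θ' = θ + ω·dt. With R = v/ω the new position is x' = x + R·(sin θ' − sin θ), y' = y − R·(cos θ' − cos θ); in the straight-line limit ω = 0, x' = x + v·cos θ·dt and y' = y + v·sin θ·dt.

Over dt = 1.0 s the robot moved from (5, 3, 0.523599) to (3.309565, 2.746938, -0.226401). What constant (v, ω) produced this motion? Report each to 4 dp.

v = -1.7500, ω = -0.7500

Δθ = -0.226401 − 0.523599 = -0.750000
ω = Δθ/dt = -0.750000/1.0 = -0.7500
R = Δx/(sin θ' − sin θ) = 2.3333
v = R·ω = 2.3333·-0.7500 = -1.7500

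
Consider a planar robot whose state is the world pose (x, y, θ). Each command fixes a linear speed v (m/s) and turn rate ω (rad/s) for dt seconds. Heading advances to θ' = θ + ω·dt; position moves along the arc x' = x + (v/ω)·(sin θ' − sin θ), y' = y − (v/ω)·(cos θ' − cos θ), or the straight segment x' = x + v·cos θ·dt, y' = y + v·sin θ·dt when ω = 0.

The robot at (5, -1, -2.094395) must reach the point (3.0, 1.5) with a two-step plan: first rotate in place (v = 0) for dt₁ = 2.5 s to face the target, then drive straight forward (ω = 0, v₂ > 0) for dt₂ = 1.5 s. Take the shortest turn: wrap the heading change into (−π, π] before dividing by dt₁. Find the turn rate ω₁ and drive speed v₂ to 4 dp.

heading to target = atan2(1.5−-1, 3−5) = 2.2455
Δθ = wrap(2.2455 − -2.0944) = -1.9433; ω₁ = Δθ/dt₁ = -0.7773
distance = √((3−5)² + (1.5−-1)²) = 3.2016; v₂ = distance/dt₂ = 2.1344

ω₁ = -0.7773, v₂ = 2.1344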